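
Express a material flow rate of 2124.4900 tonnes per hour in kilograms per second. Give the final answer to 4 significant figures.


m_dot = 2124.4900 * 1000 / 3600
m_dot = 590.1 kg/s


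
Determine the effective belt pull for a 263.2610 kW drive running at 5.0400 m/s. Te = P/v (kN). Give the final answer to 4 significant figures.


Te = P / v = 263.2610 / 5.0400
Te = 52.23 kN


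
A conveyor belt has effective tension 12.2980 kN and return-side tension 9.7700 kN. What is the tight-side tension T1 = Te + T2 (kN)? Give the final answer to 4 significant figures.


T1 = Te + T2 = 12.2980 + 9.7700
T1 = 22.07 kN


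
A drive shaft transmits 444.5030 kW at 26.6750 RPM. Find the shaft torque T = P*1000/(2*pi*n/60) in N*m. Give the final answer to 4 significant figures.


omega = 2*pi*26.6750/60 = 2.7934 rad/s
T = 444.5030*1000 / 2.7934
T = 159100 N*m


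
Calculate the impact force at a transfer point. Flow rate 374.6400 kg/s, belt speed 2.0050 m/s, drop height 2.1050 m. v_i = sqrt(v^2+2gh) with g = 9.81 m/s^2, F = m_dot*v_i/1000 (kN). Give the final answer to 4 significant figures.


v_i = sqrt(2.0050^2 + 2*9.81*2.1050) = 6.73202 m/s
F = 374.6400 * 6.73202 / 1000
F = 2.522 kN


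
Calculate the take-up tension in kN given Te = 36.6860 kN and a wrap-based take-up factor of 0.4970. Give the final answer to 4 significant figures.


T_tu = 36.6860 * 0.4970
T_tu = 18.23 kN


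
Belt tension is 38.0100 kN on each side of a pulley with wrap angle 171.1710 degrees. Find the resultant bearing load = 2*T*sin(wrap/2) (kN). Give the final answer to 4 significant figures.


F = 2 * 38.0100 * sin(171.1710/2 deg)
F = 75.79 kN


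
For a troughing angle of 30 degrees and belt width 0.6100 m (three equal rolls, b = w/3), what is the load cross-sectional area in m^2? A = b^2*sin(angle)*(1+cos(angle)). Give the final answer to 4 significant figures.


b = 0.6100/3 = 0.203333 m
A = 0.203333^2 * sin(30 deg) * (1 + cos(30 deg))
A = 0.03857 m^2


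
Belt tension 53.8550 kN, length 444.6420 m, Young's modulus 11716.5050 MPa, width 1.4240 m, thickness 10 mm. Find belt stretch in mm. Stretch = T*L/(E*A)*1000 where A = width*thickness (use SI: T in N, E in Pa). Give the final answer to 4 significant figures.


A = 1.4240 * 0.01 = 0.01424 m^2
Stretch = 53.8550*1000 * 444.6420 / (11716.5050e6 * 0.01424) * 1000
Stretch = 143.5 mm


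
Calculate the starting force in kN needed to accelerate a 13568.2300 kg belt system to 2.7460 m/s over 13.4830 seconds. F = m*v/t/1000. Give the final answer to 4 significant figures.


F = 13568.2300 * 2.7460 / 13.4830 / 1000
F = 2.763 kN


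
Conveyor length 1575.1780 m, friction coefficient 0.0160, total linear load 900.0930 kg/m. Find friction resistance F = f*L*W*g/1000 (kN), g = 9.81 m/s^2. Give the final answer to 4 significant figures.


F = 0.0160 * 1575.1780 * 900.0930 * 9.81 / 1000
F = 222.5 kN


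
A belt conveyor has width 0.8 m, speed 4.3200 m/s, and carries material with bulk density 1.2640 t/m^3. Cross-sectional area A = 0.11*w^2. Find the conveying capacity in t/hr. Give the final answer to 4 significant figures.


A = 0.11 * 0.8^2 = 0.0704 m^2
C = 0.0704 * 4.3200 * 1.2640 * 3600
C = 1384 t/hr


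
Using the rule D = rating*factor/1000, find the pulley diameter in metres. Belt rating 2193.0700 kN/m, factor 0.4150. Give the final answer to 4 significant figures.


D = 2193.0700 * 0.4150 / 1000
D = 0.9101 m


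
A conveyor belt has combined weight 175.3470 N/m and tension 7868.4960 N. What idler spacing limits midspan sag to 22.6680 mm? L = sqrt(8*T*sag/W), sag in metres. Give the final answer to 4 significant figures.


sag = 22.6680/1000 = 0.022668 m
L = sqrt(8 * 7868.4960 * 0.022668 / 175.3470)
L = 2.853 m


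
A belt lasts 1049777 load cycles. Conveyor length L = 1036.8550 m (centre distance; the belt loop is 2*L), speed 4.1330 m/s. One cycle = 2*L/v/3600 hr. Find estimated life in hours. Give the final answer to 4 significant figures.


cycle_time = 2 * 1036.8550 / 4.1330 / 3600 = 0.139373 hr
life = 1049777 * 0.139373 = 146300 hours


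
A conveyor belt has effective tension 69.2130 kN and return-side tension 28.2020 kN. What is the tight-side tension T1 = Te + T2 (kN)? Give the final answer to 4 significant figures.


T1 = Te + T2 = 69.2130 + 28.2020
T1 = 97.41 kN


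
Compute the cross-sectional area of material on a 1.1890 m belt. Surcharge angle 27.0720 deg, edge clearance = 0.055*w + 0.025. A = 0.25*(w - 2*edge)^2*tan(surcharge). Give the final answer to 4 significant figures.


edge = 0.055*1.1890 + 0.025 = 0.090395 m
ew = 1.1890 - 2*0.090395 = 1.00821 m
A = 0.25 * 1.00821^2 * tan(27.0720 deg)
A = 0.1299 m^2


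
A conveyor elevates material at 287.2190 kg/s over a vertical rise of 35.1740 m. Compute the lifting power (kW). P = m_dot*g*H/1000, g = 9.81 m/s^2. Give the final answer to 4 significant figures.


P = 287.2190 * 9.81 * 35.1740 / 1000
P = 99.11 kW


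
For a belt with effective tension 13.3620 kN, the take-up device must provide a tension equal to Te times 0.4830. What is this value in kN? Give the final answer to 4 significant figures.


T_tu = 13.3620 * 0.4830
T_tu = 6.454 kN


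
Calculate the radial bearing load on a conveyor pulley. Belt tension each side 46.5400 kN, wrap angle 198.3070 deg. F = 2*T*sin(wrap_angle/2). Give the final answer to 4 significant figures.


F = 2 * 46.5400 * sin(198.3070/2 deg)
F = 91.89 kN


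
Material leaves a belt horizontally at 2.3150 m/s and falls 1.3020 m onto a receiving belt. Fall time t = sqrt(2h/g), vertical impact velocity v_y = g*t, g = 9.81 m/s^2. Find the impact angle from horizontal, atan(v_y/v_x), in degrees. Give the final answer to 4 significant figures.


t = sqrt(2*1.3020/9.81) = 0.515212 s
v_y = 9.81 * 0.515212 = 5.05423 m/s
angle = atan(5.05423 / 2.3150) = 65.39 deg


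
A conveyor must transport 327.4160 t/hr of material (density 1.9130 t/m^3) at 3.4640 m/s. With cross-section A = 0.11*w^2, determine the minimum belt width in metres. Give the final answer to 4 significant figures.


A_req = 327.4160 / (3.4640 * 1.9130 * 3600) = 0.0137248 m^2
w = sqrt(0.0137248 / 0.11)
w = 0.3532 m


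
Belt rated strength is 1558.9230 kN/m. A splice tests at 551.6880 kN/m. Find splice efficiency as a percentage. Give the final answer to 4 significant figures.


Eff = 551.6880 / 1558.9230 * 100
Eff = 35.39 %


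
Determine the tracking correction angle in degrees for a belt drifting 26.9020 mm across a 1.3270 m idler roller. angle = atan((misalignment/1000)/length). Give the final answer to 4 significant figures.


misalign_m = 26.9020 / 1000 = 0.026902 m
angle = atan(0.026902 / 1.3270)
angle = 1.161 deg


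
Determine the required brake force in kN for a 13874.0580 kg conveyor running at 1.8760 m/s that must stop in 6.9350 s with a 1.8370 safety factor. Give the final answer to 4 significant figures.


F = 13874.0580 * 1.8760 / 6.9350 * 1.8370 / 1000
F = 6.894 kN


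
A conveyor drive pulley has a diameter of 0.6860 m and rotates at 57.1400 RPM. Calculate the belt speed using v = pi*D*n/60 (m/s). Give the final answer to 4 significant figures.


v = pi * 0.6860 * 57.1400 / 60
v = 2.052 m/s


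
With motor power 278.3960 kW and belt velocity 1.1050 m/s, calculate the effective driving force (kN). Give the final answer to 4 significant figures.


Te = P / v = 278.3960 / 1.1050
Te = 251.9 kN


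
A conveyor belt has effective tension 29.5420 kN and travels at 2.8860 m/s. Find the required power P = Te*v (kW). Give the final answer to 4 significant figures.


P = Te * v = 29.5420 * 2.8860
P = 85.26 kW


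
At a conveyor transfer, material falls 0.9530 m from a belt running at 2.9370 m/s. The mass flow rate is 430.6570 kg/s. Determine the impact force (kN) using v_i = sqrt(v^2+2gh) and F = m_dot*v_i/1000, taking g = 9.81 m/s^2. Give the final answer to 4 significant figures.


v_i = sqrt(2.9370^2 + 2*9.81*0.9530) = 5.22722 m/s
F = 430.6570 * 5.22722 / 1000
F = 2.251 kN


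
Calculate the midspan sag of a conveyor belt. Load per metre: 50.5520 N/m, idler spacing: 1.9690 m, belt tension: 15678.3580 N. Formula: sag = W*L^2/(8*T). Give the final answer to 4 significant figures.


sag = 50.5520 * 1.9690^2 / (8 * 15678.3580)
sag = 0.001563 m


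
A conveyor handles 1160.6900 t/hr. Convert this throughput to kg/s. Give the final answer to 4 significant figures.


m_dot = 1160.6900 * 1000 / 3600
m_dot = 322.4 kg/s


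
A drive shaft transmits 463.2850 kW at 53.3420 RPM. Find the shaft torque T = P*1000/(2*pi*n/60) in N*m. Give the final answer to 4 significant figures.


omega = 2*pi*53.3420/60 = 5.58596 rad/s
T = 463.2850*1000 / 5.58596
T = 82940 N*m


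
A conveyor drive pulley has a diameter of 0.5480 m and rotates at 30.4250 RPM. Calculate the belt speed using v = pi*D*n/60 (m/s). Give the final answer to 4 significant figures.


v = pi * 0.5480 * 30.4250 / 60
v = 0.8730 m/s


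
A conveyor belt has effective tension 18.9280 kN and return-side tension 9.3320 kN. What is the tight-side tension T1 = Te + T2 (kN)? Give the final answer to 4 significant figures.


T1 = Te + T2 = 18.9280 + 9.3320
T1 = 28.26 kN


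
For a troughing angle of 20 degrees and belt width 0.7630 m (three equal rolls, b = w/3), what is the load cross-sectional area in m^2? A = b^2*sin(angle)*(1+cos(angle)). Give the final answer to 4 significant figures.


b = 0.7630/3 = 0.254333 m
A = 0.254333^2 * sin(20 deg) * (1 + cos(20 deg))
A = 0.04291 m^2


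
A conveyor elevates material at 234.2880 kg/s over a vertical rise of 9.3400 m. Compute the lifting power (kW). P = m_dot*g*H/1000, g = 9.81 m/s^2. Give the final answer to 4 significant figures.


P = 234.2880 * 9.81 * 9.3400 / 1000
P = 21.47 kW


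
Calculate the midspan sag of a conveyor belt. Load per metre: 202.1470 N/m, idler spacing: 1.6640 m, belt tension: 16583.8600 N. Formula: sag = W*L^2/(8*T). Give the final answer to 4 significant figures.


sag = 202.1470 * 1.6640^2 / (8 * 16583.8600)
sag = 0.004219 m


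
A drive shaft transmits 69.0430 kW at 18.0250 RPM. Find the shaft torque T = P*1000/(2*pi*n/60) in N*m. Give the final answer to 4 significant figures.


omega = 2*pi*18.0250/60 = 1.88757 rad/s
T = 69.0430*1000 / 1.88757
T = 36580 N*m


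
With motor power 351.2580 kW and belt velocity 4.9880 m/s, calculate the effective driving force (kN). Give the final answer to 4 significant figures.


Te = P / v = 351.2580 / 4.9880
Te = 70.42 kN


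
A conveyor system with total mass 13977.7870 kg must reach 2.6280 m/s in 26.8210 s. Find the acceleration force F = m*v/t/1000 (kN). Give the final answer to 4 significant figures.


F = 13977.7870 * 2.6280 / 26.8210 / 1000
F = 1.370 kN


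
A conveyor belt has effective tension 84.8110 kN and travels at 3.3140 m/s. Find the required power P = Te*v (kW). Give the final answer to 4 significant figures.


P = Te * v = 84.8110 * 3.3140
P = 281.1 kW


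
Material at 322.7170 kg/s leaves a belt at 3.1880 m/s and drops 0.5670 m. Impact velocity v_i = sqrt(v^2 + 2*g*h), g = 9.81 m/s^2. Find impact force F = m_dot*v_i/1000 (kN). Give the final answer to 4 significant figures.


v_i = sqrt(3.1880^2 + 2*9.81*0.5670) = 4.61388 m/s
F = 322.7170 * 4.61388 / 1000
F = 1.489 kN


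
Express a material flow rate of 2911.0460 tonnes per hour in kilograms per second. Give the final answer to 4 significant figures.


m_dot = 2911.0460 * 1000 / 3600
m_dot = 808.6 kg/s


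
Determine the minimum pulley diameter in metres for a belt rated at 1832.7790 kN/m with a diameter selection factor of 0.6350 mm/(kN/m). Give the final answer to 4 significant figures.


D = 1832.7790 * 0.6350 / 1000
D = 1.164 m


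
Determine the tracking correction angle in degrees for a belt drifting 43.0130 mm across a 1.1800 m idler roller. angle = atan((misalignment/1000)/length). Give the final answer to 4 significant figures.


misalign_m = 43.0130 / 1000 = 0.043013 m
angle = atan(0.043013 / 1.1800)
angle = 2.088 deg


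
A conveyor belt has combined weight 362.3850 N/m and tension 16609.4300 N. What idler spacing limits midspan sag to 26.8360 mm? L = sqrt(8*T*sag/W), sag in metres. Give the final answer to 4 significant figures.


sag = 26.8360/1000 = 0.026836 m
L = sqrt(8 * 16609.4300 * 0.026836 / 362.3850)
L = 3.137 m


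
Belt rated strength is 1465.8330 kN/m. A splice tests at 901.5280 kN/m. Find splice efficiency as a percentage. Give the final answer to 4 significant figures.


Eff = 901.5280 / 1465.8330 * 100
Eff = 61.50 %


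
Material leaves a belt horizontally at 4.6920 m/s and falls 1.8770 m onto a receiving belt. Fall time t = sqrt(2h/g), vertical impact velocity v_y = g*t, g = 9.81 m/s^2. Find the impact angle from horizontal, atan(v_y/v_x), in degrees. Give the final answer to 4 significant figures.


t = sqrt(2*1.8770/9.81) = 0.618604 s
v_y = 9.81 * 0.618604 = 6.06851 m/s
angle = atan(6.06851 / 4.6920) = 52.29 deg


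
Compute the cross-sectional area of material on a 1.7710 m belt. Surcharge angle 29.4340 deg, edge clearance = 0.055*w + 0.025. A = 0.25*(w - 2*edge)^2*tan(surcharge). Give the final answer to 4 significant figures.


edge = 0.055*1.7710 + 0.025 = 0.122405 m
ew = 1.7710 - 2*0.122405 = 1.52619 m
A = 0.25 * 1.52619^2 * tan(29.4340 deg)
A = 0.3286 m^2


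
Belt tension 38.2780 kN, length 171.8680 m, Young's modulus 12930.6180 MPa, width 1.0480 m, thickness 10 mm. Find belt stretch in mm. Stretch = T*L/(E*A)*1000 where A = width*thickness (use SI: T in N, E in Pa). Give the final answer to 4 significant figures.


A = 1.0480 * 0.01 = 0.01048 m^2
Stretch = 38.2780*1000 * 171.8680 / (12930.6180e6 * 0.01048) * 1000
Stretch = 48.55 mm


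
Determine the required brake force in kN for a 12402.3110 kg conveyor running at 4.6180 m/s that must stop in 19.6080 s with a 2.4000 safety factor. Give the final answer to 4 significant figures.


F = 12402.3110 * 4.6180 / 19.6080 * 2.4000 / 1000
F = 7.010 kN


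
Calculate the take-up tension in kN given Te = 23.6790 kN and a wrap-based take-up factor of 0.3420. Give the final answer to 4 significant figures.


T_tu = 23.6790 * 0.3420
T_tu = 8.098 kN


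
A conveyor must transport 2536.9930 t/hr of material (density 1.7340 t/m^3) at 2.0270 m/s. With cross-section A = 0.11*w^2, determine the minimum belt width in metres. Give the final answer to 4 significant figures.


A_req = 2536.9930 / (2.0270 * 1.7340 * 3600) = 0.2005 m^2
w = sqrt(0.2005 / 0.11)
w = 1.350 m


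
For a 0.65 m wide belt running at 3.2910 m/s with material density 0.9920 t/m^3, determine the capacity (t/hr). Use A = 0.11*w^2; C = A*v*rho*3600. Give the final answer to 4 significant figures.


A = 0.11 * 0.65^2 = 0.046475 m^2
C = 0.046475 * 3.2910 * 0.9920 * 3600
C = 546.2 t/hr


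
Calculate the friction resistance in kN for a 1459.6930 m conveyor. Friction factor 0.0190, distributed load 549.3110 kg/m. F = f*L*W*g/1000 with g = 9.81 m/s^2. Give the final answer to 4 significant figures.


F = 0.0190 * 1459.6930 * 549.3110 * 9.81 / 1000
F = 149.5 kN


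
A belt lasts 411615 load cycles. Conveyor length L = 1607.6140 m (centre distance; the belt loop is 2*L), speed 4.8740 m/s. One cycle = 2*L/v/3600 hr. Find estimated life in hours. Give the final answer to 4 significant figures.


cycle_time = 2 * 1607.6140 / 4.8740 / 3600 = 0.183241 hr
life = 411615 * 0.183241 = 75420 hours


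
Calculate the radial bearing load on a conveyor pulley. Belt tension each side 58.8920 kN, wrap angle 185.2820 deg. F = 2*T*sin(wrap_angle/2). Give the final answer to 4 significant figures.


F = 2 * 58.8920 * sin(185.2820/2 deg)
F = 117.7 kN


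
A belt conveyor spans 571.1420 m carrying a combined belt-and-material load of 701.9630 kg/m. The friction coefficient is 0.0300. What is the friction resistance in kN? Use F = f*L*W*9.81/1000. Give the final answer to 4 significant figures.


F = 0.0300 * 571.1420 * 701.9630 * 9.81 / 1000
F = 118.0 kN


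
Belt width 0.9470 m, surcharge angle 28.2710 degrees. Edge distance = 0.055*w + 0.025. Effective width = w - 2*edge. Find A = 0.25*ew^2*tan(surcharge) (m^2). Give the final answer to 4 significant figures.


edge = 0.055*0.9470 + 0.025 = 0.077085 m
ew = 0.9470 - 2*0.077085 = 0.79283 m
A = 0.25 * 0.79283^2 * tan(28.2710 deg)
A = 0.08451 m^2


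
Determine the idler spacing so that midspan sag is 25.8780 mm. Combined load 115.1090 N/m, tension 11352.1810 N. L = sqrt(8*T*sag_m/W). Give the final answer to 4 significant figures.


sag = 25.8780/1000 = 0.025878 m
L = sqrt(8 * 11352.1810 * 0.025878 / 115.1090)
L = 4.519 m


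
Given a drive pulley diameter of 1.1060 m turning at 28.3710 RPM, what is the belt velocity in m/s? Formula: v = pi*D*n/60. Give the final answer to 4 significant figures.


v = pi * 1.1060 * 28.3710 / 60
v = 1.643 m/s


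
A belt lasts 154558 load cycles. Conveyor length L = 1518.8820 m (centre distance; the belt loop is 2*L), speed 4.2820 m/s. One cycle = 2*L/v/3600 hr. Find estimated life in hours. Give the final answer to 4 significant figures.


cycle_time = 2 * 1518.8820 / 4.2820 / 3600 = 0.197063 hr
life = 154558 * 0.197063 = 30460 hours


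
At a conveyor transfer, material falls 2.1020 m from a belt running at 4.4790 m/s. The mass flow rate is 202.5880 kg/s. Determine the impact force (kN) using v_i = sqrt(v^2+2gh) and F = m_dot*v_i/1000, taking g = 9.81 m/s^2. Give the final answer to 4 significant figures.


v_i = sqrt(4.4790^2 + 2*9.81*2.1020) = 7.8296 m/s
F = 202.5880 * 7.8296 / 1000
F = 1.586 kN


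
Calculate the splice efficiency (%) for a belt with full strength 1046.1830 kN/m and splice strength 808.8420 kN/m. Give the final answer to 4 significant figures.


Eff = 808.8420 / 1046.1830 * 100
Eff = 77.31 %


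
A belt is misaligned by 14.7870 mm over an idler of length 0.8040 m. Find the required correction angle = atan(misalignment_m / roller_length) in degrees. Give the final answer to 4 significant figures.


misalign_m = 14.7870 / 1000 = 0.014787 m
angle = atan(0.014787 / 0.8040)
angle = 1.054 deg


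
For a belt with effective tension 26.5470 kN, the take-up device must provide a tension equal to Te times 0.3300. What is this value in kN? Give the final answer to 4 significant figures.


T_tu = 26.5470 * 0.3300
T_tu = 8.761 kN


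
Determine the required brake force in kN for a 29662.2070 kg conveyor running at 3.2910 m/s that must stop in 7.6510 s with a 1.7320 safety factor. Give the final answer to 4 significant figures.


F = 29662.2070 * 3.2910 / 7.6510 * 1.7320 / 1000
F = 22.10 kN


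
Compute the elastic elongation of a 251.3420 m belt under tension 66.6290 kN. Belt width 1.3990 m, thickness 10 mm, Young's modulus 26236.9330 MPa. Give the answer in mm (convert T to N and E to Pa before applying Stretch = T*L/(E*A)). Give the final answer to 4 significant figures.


A = 1.3990 * 0.01 = 0.01399 m^2
Stretch = 66.6290*1000 * 251.3420 / (26236.9330e6 * 0.01399) * 1000
Stretch = 45.62 mm


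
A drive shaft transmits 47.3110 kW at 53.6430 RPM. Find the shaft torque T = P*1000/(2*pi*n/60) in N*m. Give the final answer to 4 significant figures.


omega = 2*pi*53.6430/60 = 5.61748 rad/s
T = 47.3110*1000 / 5.61748
T = 8422 N*m


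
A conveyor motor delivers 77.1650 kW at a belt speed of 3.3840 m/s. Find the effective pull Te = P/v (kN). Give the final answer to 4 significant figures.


Te = P / v = 77.1650 / 3.3840
Te = 22.80 kN


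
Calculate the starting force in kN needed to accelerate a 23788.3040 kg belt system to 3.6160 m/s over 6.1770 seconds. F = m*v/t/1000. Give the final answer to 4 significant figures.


F = 23788.3040 * 3.6160 / 6.1770 / 1000
F = 13.93 kN


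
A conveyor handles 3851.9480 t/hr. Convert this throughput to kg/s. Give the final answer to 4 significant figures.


m_dot = 3851.9480 * 1000 / 3600
m_dot = 1070 kg/s


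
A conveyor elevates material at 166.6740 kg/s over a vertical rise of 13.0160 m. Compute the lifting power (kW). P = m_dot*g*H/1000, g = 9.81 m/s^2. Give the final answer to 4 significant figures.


P = 166.6740 * 9.81 * 13.0160 / 1000
P = 21.28 kW


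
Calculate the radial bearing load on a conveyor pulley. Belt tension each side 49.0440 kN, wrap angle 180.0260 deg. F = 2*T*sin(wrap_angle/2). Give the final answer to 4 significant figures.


F = 2 * 49.0440 * sin(180.0260/2 deg)
F = 98.09 kN


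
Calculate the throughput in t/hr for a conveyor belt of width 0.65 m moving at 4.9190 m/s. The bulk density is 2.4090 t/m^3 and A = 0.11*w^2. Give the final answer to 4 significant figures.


A = 0.11 * 0.65^2 = 0.046475 m^2
C = 0.046475 * 4.9190 * 2.4090 * 3600
C = 1983 t/hr


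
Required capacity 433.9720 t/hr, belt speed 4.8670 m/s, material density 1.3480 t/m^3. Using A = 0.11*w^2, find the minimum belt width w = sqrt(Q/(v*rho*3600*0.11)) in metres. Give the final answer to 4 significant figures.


A_req = 433.9720 / (4.8670 * 1.3480 * 3600) = 0.0183742 m^2
w = sqrt(0.0183742 / 0.11)
w = 0.4087 m


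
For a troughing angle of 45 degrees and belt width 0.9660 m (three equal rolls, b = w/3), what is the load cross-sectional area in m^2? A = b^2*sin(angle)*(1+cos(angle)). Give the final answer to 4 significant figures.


b = 0.9660/3 = 0.322 m
A = 0.322^2 * sin(45 deg) * (1 + cos(45 deg))
A = 0.1252 m^2


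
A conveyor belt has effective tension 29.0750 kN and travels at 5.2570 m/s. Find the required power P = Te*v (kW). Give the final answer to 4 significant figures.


P = Te * v = 29.0750 * 5.2570
P = 152.8 kW


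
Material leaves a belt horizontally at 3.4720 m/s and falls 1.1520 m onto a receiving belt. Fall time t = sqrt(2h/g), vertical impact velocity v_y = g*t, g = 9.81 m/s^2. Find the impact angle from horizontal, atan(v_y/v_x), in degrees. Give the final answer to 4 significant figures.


t = sqrt(2*1.1520/9.81) = 0.484626 s
v_y = 9.81 * 0.484626 = 4.75418 m/s
angle = atan(4.75418 / 3.4720) = 53.86 deg


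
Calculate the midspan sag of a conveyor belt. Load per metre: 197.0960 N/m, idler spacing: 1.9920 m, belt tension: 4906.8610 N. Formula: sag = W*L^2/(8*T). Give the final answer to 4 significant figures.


sag = 197.0960 * 1.9920^2 / (8 * 4906.8610)
sag = 0.01992 m


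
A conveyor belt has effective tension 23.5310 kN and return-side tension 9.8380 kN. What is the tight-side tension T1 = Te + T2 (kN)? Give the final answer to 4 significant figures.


T1 = Te + T2 = 23.5310 + 9.8380
T1 = 33.37 kN


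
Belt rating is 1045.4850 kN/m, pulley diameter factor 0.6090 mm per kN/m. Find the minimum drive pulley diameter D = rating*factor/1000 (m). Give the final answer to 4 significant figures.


D = 1045.4850 * 0.6090 / 1000
D = 0.6367 m


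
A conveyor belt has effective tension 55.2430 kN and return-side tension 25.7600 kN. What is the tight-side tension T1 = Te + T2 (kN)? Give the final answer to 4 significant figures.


T1 = Te + T2 = 55.2430 + 25.7600
T1 = 81.00 kN


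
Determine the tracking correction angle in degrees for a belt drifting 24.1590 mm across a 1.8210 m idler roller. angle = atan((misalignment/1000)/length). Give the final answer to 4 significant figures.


misalign_m = 24.1590 / 1000 = 0.024159 m
angle = atan(0.024159 / 1.8210)
angle = 0.7601 deg


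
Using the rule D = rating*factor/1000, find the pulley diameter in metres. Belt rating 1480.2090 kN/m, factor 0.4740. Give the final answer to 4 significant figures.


D = 1480.2090 * 0.4740 / 1000
D = 0.7016 m


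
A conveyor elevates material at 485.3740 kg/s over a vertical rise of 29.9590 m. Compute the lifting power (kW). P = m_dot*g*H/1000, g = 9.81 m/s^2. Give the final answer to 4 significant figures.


P = 485.3740 * 9.81 * 29.9590 / 1000
P = 142.7 kW


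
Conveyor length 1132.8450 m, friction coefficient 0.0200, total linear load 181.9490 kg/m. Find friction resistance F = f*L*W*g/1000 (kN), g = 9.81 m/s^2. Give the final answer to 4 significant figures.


F = 0.0200 * 1132.8450 * 181.9490 * 9.81 / 1000
F = 40.44 kN


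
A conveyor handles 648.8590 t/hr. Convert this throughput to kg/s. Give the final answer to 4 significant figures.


m_dot = 648.8590 * 1000 / 3600
m_dot = 180.2 kg/s


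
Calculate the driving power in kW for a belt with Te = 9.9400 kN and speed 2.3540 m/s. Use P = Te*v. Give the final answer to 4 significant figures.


P = Te * v = 9.9400 * 2.3540
P = 23.40 kW


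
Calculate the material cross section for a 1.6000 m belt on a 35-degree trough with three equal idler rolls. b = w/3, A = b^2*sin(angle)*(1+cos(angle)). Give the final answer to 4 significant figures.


b = 1.6000/3 = 0.533333 m
A = 0.533333^2 * sin(35 deg) * (1 + cos(35 deg))
A = 0.2968 m^2


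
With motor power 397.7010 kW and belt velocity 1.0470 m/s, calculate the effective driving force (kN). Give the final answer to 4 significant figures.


Te = P / v = 397.7010 / 1.0470
Te = 379.8 kN


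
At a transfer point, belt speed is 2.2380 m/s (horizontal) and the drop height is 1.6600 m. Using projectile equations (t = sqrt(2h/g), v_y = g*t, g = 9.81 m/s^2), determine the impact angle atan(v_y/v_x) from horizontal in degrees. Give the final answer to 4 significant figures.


t = sqrt(2*1.6600/9.81) = 0.581748 s
v_y = 9.81 * 0.581748 = 5.70695 m/s
angle = atan(5.70695 / 2.2380) = 68.59 deg


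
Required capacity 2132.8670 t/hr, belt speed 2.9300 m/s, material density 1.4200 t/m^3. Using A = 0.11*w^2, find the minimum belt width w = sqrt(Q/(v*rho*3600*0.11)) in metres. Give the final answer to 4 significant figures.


A_req = 2132.8670 / (2.9300 * 1.4200 * 3600) = 0.142398 m^2
w = sqrt(0.142398 / 0.11)
w = 1.138 m


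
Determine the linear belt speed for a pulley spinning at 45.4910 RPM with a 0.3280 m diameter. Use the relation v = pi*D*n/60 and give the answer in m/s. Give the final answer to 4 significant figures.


v = pi * 0.3280 * 45.4910 / 60
v = 0.7813 m/s


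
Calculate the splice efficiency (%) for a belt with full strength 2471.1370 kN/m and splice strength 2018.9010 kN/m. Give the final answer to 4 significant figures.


Eff = 2018.9010 / 2471.1370 * 100
Eff = 81.70 %


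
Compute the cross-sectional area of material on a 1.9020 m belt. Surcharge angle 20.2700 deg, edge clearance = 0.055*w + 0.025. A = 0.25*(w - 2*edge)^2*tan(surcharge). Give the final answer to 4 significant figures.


edge = 0.055*1.9020 + 0.025 = 0.12961 m
ew = 1.9020 - 2*0.12961 = 1.64278 m
A = 0.25 * 1.64278^2 * tan(20.2700 deg)
A = 0.2492 m^2


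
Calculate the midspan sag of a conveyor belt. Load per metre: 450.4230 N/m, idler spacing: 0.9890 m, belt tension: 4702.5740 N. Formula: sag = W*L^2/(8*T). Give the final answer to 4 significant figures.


sag = 450.4230 * 0.9890^2 / (8 * 4702.5740)
sag = 0.01171 m


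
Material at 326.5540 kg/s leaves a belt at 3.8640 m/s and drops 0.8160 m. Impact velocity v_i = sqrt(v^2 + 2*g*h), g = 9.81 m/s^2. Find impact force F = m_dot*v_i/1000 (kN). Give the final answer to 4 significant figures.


v_i = sqrt(3.8640^2 + 2*9.81*0.8160) = 5.56241 m/s
F = 326.5540 * 5.56241 / 1000
F = 1.816 kN


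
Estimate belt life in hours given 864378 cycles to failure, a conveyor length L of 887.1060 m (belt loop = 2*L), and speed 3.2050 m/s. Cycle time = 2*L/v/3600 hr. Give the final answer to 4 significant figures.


cycle_time = 2 * 887.1060 / 3.2050 / 3600 = 0.153771 hr
life = 864378 * 0.153771 = 132900 hours


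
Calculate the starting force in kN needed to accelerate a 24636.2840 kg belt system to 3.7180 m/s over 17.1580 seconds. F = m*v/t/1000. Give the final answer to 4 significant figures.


F = 24636.2840 * 3.7180 / 17.1580 / 1000
F = 5.338 kN


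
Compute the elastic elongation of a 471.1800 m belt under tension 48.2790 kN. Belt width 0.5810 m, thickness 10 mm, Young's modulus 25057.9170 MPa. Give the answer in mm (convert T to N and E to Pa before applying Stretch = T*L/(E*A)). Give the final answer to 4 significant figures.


A = 0.5810 * 0.01 = 0.00581 m^2
Stretch = 48.2790*1000 * 471.1800 / (25057.9170e6 * 0.00581) * 1000
Stretch = 156.3 mm


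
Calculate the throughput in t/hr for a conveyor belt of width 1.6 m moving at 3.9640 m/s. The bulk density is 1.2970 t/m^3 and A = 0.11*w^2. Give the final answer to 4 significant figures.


A = 0.11 * 1.6^2 = 0.2816 m^2
C = 0.2816 * 3.9640 * 1.2970 * 3600
C = 5212 t/hr


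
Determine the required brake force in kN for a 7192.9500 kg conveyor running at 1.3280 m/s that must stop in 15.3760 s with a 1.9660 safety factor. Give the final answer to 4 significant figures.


F = 7192.9500 * 1.3280 / 15.3760 * 1.9660 / 1000
F = 1.221 kN


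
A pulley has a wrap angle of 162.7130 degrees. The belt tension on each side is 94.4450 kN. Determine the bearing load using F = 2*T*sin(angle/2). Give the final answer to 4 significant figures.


F = 2 * 94.4450 * sin(162.7130/2 deg)
F = 186.7 kN


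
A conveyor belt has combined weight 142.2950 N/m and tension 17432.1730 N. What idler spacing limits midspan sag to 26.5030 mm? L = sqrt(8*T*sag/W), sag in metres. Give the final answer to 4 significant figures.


sag = 26.5030/1000 = 0.026503 m
L = sqrt(8 * 17432.1730 * 0.026503 / 142.2950)
L = 5.097 m


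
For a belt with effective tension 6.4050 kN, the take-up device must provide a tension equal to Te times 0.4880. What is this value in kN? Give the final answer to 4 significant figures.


T_tu = 6.4050 * 0.4880
T_tu = 3.126 kN


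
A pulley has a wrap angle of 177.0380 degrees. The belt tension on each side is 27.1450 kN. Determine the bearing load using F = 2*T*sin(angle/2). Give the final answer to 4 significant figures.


F = 2 * 27.1450 * sin(177.0380/2 deg)
F = 54.27 kN


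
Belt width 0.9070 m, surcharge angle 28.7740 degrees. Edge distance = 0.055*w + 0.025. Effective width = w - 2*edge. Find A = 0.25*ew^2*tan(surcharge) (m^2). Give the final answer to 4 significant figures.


edge = 0.055*0.9070 + 0.025 = 0.074885 m
ew = 0.9070 - 2*0.074885 = 0.75723 m
A = 0.25 * 0.75723^2 * tan(28.7740 deg)
A = 0.07872 m^2


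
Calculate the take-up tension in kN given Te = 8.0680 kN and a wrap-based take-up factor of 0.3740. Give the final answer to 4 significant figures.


T_tu = 8.0680 * 0.3740
T_tu = 3.017 kN


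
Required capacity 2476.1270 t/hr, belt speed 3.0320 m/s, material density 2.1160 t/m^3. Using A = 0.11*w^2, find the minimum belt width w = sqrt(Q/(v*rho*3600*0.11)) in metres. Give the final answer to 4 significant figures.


A_req = 2476.1270 / (3.0320 * 2.1160 * 3600) = 0.107208 m^2
w = sqrt(0.107208 / 0.11)
w = 0.9872 m


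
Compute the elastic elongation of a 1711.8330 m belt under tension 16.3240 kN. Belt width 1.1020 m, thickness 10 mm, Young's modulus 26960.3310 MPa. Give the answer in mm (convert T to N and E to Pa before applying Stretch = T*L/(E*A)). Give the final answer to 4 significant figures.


A = 1.1020 * 0.01 = 0.01102 m^2
Stretch = 16.3240*1000 * 1711.8330 / (26960.3310e6 * 0.01102) * 1000
Stretch = 94.05 mm


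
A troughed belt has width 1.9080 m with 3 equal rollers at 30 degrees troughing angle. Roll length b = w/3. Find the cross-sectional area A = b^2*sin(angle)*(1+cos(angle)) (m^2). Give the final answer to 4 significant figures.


b = 1.9080/3 = 0.636 m
A = 0.636^2 * sin(30 deg) * (1 + cos(30 deg))
A = 0.3774 m^2


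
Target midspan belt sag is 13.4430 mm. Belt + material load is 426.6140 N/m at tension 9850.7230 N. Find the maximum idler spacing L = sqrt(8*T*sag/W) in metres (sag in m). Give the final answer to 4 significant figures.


sag = 13.4430/1000 = 0.013443 m
L = sqrt(8 * 9850.7230 * 0.013443 / 426.6140)
L = 1.576 m


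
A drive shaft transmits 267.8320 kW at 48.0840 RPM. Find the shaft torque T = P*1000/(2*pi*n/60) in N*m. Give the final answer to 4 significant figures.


omega = 2*pi*48.0840/60 = 5.03534 rad/s
T = 267.8320*1000 / 5.03534
T = 53190 N*m


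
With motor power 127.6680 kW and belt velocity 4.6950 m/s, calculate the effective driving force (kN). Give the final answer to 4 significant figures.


Te = P / v = 127.6680 / 4.6950
Te = 27.19 kN


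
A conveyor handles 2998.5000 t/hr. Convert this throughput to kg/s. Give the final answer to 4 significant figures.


m_dot = 2998.5000 * 1000 / 3600
m_dot = 832.9 kg/s


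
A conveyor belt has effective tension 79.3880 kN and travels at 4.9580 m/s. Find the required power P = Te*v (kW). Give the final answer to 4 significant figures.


P = Te * v = 79.3880 * 4.9580
P = 393.6 kW


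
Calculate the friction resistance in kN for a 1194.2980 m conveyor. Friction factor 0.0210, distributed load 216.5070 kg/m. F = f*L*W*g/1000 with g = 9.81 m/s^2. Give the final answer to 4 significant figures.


F = 0.0210 * 1194.2980 * 216.5070 * 9.81 / 1000
F = 53.27 kN


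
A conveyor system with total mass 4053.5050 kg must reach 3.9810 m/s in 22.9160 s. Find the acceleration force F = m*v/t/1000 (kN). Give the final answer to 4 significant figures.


F = 4053.5050 * 3.9810 / 22.9160 / 1000
F = 0.7042 kN


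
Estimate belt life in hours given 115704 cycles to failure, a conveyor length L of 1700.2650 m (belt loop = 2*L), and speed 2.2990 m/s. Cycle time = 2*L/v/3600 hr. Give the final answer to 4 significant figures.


cycle_time = 2 * 1700.2650 / 2.2990 / 3600 = 0.410871 hr
life = 115704 * 0.410871 = 47540 hours


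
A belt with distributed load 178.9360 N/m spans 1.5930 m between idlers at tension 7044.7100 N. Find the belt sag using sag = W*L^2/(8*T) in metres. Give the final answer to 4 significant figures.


sag = 178.9360 * 1.5930^2 / (8 * 7044.7100)
sag = 0.008057 m


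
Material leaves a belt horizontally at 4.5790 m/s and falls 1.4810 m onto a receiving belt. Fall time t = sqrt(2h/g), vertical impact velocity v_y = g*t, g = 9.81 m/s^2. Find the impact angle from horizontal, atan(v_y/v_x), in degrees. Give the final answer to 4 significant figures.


t = sqrt(2*1.4810/9.81) = 0.549488 s
v_y = 9.81 * 0.549488 = 5.39048 m/s
angle = atan(5.39048 / 4.5790) = 49.65 deg


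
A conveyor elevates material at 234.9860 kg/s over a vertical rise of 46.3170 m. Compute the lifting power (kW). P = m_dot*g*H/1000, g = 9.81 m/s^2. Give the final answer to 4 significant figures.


P = 234.9860 * 9.81 * 46.3170 / 1000
P = 106.8 kW


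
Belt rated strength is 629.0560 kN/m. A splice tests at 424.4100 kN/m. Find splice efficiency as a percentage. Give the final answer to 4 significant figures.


Eff = 424.4100 / 629.0560 * 100
Eff = 67.47 %


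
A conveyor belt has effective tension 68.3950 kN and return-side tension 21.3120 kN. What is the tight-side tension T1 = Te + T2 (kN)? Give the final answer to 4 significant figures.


T1 = Te + T2 = 68.3950 + 21.3120
T1 = 89.71 kN


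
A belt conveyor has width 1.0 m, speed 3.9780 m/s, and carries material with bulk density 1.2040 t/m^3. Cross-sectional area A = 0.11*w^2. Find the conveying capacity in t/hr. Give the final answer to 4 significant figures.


A = 0.11 * 1.0^2 = 0.11 m^2
C = 0.11 * 3.9780 * 1.2040 * 3600
C = 1897 t/hr


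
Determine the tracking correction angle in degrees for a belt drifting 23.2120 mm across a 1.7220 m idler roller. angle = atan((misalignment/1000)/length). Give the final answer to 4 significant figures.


misalign_m = 23.2120 / 1000 = 0.023212 m
angle = atan(0.023212 / 1.7220)
angle = 0.7723 deg


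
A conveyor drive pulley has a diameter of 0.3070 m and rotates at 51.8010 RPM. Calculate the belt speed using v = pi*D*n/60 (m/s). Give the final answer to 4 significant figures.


v = pi * 0.3070 * 51.8010 / 60
v = 0.8327 m/s


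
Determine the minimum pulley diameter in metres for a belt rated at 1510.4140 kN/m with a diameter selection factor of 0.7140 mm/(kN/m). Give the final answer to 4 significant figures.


D = 1510.4140 * 0.7140 / 1000
D = 1.078 m


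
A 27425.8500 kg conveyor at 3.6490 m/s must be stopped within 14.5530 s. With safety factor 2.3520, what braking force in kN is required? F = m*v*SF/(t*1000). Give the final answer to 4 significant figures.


F = 27425.8500 * 3.6490 / 14.5530 * 2.3520 / 1000
F = 16.17 kN


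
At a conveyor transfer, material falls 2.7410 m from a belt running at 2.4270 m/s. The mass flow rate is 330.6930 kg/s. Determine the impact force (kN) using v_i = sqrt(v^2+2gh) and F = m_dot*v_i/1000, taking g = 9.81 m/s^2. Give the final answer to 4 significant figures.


v_i = sqrt(2.4270^2 + 2*9.81*2.7410) = 7.72455 m/s
F = 330.6930 * 7.72455 / 1000
F = 2.554 kN


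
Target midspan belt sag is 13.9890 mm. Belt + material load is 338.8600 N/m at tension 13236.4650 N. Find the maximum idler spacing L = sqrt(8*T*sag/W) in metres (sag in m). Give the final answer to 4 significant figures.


sag = 13.9890/1000 = 0.013989 m
L = sqrt(8 * 13236.4650 * 0.013989 / 338.8600)
L = 2.091 m


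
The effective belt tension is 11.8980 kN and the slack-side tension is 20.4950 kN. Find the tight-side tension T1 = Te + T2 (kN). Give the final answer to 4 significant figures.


T1 = Te + T2 = 11.8980 + 20.4950
T1 = 32.39 kN


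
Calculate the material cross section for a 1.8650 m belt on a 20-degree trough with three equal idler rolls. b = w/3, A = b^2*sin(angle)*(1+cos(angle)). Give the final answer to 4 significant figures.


b = 1.8650/3 = 0.621667 m
A = 0.621667^2 * sin(20 deg) * (1 + cos(20 deg))
A = 0.2564 m^2


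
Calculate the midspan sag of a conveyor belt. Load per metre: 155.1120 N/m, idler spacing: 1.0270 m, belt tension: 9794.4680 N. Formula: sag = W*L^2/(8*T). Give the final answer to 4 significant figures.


sag = 155.1120 * 1.0270^2 / (8 * 9794.4680)
sag = 0.002088 m


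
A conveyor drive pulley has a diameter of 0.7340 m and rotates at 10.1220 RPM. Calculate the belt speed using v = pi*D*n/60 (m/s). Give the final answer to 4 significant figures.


v = pi * 0.7340 * 10.1220 / 60
v = 0.3890 m/s


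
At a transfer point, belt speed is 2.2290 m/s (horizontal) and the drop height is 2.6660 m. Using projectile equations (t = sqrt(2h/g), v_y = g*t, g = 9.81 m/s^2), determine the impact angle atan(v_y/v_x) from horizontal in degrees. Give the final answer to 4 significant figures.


t = sqrt(2*2.6660/9.81) = 0.737243 s
v_y = 9.81 * 0.737243 = 7.23235 m/s
angle = atan(7.23235 / 2.2290) = 72.87 deg


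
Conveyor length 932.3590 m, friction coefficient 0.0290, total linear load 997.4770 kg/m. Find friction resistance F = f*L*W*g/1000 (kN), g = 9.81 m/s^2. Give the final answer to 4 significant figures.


F = 0.0290 * 932.3590 * 997.4770 * 9.81 / 1000
F = 264.6 kN


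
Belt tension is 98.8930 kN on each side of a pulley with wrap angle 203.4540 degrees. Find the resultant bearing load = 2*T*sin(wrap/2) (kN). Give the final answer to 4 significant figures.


F = 2 * 98.8930 * sin(203.4540/2 deg)
F = 193.7 kN


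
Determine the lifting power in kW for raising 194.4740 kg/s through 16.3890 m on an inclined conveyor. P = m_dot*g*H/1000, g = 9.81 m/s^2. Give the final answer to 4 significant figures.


P = 194.4740 * 9.81 * 16.3890 / 1000
P = 31.27 kW


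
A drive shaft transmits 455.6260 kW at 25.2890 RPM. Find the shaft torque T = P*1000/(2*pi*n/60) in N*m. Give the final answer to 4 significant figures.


omega = 2*pi*25.2890/60 = 2.64826 rad/s
T = 455.6260*1000 / 2.64826
T = 172000 N*m


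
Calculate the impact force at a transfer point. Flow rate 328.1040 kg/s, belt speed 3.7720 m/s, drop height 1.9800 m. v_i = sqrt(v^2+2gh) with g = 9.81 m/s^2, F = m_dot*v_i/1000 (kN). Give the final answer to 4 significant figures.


v_i = sqrt(3.7720^2 + 2*9.81*1.9800) = 7.2853 m/s
F = 328.1040 * 7.2853 / 1000
F = 2.390 kN


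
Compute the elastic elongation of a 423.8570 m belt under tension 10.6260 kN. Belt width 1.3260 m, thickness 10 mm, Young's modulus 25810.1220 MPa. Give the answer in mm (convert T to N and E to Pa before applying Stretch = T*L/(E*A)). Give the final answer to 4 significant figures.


A = 1.3260 * 0.01 = 0.01326 m^2
Stretch = 10.6260*1000 * 423.8570 / (25810.1220e6 * 0.01326) * 1000
Stretch = 13.16 mm
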